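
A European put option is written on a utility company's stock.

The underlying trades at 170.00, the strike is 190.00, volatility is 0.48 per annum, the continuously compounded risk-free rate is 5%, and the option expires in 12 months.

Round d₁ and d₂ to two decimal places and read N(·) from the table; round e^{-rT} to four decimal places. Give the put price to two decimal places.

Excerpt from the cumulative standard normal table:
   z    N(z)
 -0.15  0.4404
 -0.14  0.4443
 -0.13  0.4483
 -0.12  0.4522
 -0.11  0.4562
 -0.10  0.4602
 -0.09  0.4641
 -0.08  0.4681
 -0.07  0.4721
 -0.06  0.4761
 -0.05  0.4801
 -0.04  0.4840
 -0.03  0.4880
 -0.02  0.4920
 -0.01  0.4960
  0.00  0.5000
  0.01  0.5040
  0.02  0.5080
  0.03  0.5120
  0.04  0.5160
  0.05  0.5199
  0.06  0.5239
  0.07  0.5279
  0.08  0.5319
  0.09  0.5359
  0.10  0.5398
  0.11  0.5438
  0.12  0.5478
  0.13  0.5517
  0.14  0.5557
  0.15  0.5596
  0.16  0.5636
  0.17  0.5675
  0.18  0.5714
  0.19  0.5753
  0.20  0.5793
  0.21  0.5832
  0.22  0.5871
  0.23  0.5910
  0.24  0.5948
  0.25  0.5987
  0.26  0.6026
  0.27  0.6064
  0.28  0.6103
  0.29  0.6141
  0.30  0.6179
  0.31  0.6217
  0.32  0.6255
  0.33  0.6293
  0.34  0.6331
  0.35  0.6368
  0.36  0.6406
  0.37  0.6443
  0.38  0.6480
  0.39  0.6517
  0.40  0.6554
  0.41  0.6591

38.89

T = 1;  σ√T = 0.4800
ln(S/K) + (r + σ²/2)T = ln(170/190) + (0.05 + 0.48²/2)·1 = -0.1112 + 0.1652 = 0.0540
d₁ = 0.0540 / 0.4800 = 0.1124 → 0.11
d₂ = d₁ − σ√T = 0.1124 − 0.4800 = -0.3676 → -0.37
e^(−rT) = e^(−0.05·1) = 0.9512
P = 190·0.9512·N(0.37) − 170·N(-0.11) = 190·0.9512·0.6443 − 170·0.4562 = 116.4431 − 77.5540 = 38.8891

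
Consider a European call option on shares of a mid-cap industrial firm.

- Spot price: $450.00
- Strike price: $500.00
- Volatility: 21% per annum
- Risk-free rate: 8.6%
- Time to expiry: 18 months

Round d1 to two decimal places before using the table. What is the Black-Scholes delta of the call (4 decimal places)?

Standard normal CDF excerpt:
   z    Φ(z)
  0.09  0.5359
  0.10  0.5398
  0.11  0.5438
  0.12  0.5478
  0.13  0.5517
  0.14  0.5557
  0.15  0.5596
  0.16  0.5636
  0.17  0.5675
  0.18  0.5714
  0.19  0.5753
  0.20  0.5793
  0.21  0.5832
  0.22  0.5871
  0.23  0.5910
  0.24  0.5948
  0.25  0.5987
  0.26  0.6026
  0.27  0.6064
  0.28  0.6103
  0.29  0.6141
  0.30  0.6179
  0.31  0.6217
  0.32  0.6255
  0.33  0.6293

0.5871

T = 1.5;  σ√T = 0.2572
d₁ = [ln(450/500) + (0.086 + ½·0.21²)·1.5] / (σ√T) = (-0.1054 + 0.1621) / 0.2572 = 0.2205 ⇒ 0.22
N(d₁) = N(0.22) = 0.5871
Δ_call = N(d₁) = 0.5871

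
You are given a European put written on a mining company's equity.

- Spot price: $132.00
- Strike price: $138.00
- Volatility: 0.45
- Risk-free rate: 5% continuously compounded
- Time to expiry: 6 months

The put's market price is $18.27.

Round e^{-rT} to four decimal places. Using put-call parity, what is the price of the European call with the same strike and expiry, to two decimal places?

e^(−rT) = e^(−0.05·0.5) = 0.9753
Put-call parity: C − P = S − K·e^(−rT) = 132 − 138·0.9753 = 132 − 134.5914 = -2.5914
C = P + (C − P) = 18.27 + (-2.5914) = 15.6786

$15.68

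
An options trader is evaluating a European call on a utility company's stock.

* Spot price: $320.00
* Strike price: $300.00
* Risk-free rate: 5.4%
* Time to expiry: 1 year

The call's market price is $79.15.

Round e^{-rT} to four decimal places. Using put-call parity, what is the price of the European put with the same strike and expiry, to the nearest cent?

$43.37

exp(−rT) = exp(−0.054·1) = 0.9474
Put-call parity: C − P = S − K·e^(−rT) = 320 − 300·0.9474 = 320 − 284.2200 = 35.7800
P = C − (C − P) = 79.15 − (35.7800) = 43.3700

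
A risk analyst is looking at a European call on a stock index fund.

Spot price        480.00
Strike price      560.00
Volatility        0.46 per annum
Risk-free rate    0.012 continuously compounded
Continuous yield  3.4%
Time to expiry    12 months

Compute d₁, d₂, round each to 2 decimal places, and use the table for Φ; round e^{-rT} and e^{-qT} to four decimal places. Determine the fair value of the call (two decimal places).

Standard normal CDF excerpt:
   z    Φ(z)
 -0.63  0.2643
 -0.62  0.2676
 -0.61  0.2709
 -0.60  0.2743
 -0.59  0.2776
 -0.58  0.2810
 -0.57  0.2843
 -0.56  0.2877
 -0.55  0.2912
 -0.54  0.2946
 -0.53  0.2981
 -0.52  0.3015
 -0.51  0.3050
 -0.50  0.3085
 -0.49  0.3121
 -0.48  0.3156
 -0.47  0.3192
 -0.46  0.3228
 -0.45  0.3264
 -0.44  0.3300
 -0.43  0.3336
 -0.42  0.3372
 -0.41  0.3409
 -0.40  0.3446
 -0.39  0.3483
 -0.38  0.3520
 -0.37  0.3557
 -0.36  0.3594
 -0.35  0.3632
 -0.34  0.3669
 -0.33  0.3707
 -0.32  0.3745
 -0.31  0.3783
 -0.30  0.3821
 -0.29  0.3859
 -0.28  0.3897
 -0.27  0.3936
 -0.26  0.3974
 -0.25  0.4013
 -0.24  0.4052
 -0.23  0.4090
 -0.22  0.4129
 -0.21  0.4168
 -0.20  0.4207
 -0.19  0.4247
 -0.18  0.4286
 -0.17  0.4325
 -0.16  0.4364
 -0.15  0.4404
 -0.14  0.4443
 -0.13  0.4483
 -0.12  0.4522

σ√T = 0.46·√1 = 0.4600
d₁ = [ln(480/560) + (0.012 − 0.034 + 0.46²/2)·1] / 0.4600 = [-0.1542 + 0.0838] / 0.4600 = -0.1529 → -0.15
d₂ = d₁ − σ√T = -0.1529 − 0.4600 = -0.6129 → -0.61
e^(−qT) = e^(−0.034·1) = 0.9666;  e^(−rT) = e^(−0.012·1) = 0.9881
C = 480·0.9666·N(-0.15) − 560·0.9881·N(-0.61) = 480·0.9666·0.4404 − 560·0.9881·0.2709 = 204.3315 − 149.8987 = 54.4328

54.43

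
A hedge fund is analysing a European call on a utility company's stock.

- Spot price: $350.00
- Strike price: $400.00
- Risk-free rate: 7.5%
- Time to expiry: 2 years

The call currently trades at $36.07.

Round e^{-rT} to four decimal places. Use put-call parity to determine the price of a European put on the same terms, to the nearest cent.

exp(−rT) = exp(−0.075·2) = 0.8607
Put-call parity: C − P = S − K·e^(−rT) = 350 − 400·0.8607 = 350 − 344.2800 = 5.7200
P = C − (C − P) = 36.07 − (5.7200) = 30.3500

$30.35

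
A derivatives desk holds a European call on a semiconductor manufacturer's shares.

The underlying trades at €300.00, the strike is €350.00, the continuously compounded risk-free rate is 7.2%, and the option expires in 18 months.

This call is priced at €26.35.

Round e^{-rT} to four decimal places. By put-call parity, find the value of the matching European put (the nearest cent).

€40.51

exp(−rT) = exp(−0.072·1.5) = 0.8976
Put-call parity: C − P = S − K·e^(−rT) = 300 − 350·0.8976 = 300 − 314.1600 = -14.1600
P = C − (C − P) = 26.35 − (-14.1600) = 40.5100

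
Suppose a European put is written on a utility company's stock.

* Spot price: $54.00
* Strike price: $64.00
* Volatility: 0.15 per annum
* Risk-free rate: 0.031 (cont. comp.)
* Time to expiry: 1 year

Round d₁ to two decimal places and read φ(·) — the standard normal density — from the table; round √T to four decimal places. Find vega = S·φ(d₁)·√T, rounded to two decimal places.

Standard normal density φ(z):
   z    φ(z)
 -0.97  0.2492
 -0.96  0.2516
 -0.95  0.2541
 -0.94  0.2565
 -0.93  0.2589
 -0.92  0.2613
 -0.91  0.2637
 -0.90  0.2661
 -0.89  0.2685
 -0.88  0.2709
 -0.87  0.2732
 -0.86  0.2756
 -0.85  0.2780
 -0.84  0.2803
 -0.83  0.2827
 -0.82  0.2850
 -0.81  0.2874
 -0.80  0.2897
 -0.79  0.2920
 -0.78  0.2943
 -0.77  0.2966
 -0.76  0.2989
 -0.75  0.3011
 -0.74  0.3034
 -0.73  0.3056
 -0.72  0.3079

15.01

σ√T = 0.15·√1 = 0.1500
d₁ = [ln(54/64) + (0.031 + 0.15²/2)·1] / 0.1500 = [-0.1699 + 0.0422] / 0.1500 = -0.8510 → -0.85
√T = √1 = 1.0000
φ(d₁) = φ(-0.85) = 0.2780
vega = S·φ(d₁)·√T = 54·0.2780·1.0000 = 15.0120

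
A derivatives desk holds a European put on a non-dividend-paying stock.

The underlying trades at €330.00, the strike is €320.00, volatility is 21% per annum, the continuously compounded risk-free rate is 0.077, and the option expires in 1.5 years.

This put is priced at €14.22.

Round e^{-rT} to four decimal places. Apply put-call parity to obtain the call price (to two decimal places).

exp(−rT) = exp(−0.077·1.5) = 0.8909
Put-call parity: C − P = S − K·e^(−rT) = 330 − 320·0.8909 = 330 − 285.0880 = 44.9120
C = P + (C − P) = 14.22 + (44.9120) = 59.1320

€59.13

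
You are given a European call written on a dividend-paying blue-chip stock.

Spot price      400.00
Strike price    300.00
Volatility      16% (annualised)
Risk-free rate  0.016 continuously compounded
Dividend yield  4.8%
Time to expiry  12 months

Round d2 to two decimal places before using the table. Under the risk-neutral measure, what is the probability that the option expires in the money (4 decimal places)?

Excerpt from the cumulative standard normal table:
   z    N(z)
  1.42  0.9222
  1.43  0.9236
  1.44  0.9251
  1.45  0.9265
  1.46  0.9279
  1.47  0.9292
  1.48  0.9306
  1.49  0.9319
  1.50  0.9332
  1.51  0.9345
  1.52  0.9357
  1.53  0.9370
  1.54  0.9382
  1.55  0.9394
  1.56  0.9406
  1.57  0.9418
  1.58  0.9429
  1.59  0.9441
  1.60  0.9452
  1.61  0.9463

0.9357

T = 1;  σ√T = 0.1600
d₁ = [ln(400/300) + (0.016 − 0.048 + 0.16²/2)·1] / 0.1600 = [0.2877 − 0.0192] / 0.1600 = 1.6780 ≈ 1.68
d₂ = d₁ − σ√T = 1.6780 − 0.1600 = 1.5180 ≈ 1.52
Pr(exercise) under Q = N(d₂) = 0.9357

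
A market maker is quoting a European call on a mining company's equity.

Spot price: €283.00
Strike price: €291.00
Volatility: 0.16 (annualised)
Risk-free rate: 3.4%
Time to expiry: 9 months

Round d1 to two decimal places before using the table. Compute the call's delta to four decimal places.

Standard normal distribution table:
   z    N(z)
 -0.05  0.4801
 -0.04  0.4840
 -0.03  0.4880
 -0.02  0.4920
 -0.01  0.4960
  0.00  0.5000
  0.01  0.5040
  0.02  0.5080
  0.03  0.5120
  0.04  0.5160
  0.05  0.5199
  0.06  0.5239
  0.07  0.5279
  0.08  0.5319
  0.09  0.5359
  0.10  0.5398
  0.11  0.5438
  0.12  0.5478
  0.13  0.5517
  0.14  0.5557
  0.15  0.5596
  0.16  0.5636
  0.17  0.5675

σ√T = 0.16 × 0.8660 = 0.1386
d₁ = [ln(283/291) + (0.034 + 0.16²/2)·0.75] / 0.1386 = [-0.0279 + 0.0351] / 0.1386 = 0.0521 which rounds to 0.05
N(d₁) = N(0.05) = 0.5199
Δ_call = N(d₁) = 0.5199

0.5199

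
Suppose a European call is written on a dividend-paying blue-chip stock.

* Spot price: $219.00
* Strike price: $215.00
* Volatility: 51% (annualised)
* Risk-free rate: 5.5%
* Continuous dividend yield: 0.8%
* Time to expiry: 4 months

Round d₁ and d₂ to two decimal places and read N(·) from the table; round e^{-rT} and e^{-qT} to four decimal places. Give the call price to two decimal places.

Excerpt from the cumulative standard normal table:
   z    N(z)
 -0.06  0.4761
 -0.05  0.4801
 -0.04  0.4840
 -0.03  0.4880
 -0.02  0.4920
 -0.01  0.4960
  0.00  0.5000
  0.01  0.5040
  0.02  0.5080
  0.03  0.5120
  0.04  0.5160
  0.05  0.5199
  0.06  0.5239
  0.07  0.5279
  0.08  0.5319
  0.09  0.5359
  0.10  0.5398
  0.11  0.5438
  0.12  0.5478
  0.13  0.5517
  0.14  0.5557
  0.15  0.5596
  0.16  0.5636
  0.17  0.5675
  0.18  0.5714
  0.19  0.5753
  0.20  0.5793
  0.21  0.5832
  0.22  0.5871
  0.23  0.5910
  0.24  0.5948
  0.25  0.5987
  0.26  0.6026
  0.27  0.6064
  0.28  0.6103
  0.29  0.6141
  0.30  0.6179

$28.60

T = 0.3333;  σ√T = 0.2944
d₁ = [ln(219/215) + (0.055 − 0.008 + ½·0.51²)·0.3333] / (σ√T) = (0.0184 + 0.0590) / 0.2944 = 0.2630 ⇒ 0.26
d₂ = 0.2630 − 0.2944 = -0.0314 ⇒ -0.03
e^(−qT) = e^(−0.008·0.3333) = 0.9973;  e^(−rT) = e^(−0.055·0.3333) = 0.9818
N(d₁) = N(0.26) = 0.6026;  N(d₂) = N(-0.03) = 0.4880
C = 219·0.9973·0.6026 − 215·0.9818·0.4880 = 131.6131 − 103.0105 = 28.6026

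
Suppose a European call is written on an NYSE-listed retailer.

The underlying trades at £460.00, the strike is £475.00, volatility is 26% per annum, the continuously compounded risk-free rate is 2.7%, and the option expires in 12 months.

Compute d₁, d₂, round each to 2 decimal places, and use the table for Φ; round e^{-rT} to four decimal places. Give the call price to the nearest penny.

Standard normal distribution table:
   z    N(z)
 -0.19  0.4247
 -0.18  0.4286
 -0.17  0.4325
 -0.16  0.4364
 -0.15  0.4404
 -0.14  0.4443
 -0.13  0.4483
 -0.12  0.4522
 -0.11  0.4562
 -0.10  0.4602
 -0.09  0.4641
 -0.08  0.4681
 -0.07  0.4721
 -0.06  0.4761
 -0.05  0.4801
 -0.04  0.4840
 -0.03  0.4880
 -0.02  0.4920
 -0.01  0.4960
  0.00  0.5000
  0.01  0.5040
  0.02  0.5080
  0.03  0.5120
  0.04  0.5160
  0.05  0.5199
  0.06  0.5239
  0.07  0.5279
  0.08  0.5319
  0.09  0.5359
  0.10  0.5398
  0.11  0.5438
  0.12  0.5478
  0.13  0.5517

£46.52

σ√T = 0.26 × 1.0000 = 0.2600
ln(S/K) + (r + σ²/2)T = ln(460/475) + (0.027 + 0.26²/2)·1 = -0.0321 + 0.0608 = 0.0287
d₁ = 0.0287 / 0.2600 = 0.1104 ≈ 0.11
d₂ = d₁ − σ√T = 0.1104 − 0.2600 = -0.1496 ≈ -0.15
e^(−rT) = e^(−0.027·1) = 0.9734
N(d₁) = N(0.11) = 0.5438;  N(d₂) = N(-0.15) = 0.4404
C = 460·0.5438 − 475·0.9734·0.4404 = 250.1480 − 203.6255 = 46.5225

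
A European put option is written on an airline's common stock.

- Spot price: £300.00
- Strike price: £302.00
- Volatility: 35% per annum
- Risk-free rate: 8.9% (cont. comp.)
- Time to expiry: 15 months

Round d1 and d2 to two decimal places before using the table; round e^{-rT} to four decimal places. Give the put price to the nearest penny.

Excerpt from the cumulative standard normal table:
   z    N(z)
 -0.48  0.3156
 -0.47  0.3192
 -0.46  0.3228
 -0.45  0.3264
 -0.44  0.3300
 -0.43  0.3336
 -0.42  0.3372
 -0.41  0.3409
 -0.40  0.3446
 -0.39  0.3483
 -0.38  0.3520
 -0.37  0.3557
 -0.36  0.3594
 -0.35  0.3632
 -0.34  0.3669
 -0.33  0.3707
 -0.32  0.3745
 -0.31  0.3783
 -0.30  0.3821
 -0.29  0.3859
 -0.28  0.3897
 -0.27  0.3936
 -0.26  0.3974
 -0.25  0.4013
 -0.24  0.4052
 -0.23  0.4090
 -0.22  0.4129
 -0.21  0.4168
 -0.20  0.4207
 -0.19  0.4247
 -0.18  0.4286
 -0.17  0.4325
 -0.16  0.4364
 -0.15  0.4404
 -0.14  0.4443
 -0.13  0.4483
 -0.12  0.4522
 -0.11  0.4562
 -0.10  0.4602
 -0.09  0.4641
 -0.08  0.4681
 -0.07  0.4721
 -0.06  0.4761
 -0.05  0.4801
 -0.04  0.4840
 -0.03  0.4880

£30.72

T = 1.25;  σ√T = 0.3913
ln(S/K) + (r + σ²/2)T = ln(300/302) + (0.089 + 0.35²/2)·1.25 = -0.0066 + 0.1878 = 0.1812
d₁ = 0.1812 / 0.3913 = 0.4630 ≈ 0.46
d₂ = d₁ − σ√T = 0.4630 − 0.3913 = 0.0717 ≈ 0.07
e^(−rT) = e^(−0.089·1.25) = 0.8947
N(−d₂) = N(-0.07) = 0.4721;  N(−d₁) = N(-0.46) = 0.3228
P = 302·0.8947·0.4721 − 300·0.3228 = 127.5611 − 96.8400 = 30.7211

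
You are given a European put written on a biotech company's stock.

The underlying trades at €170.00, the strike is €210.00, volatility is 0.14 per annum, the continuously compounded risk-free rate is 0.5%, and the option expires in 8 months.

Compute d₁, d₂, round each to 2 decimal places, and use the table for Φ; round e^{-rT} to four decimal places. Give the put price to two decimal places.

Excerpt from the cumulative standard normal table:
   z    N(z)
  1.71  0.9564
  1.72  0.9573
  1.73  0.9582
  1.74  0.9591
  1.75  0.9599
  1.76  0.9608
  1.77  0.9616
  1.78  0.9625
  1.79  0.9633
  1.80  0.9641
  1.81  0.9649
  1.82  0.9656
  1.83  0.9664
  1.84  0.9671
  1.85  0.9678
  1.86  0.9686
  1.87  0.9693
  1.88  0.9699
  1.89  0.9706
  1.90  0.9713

€39.67

T = 0.6667;  σ√T = 0.1143
d₁ = [ln(170/210) + (0.005 + ½·0.14²)·0.6667] / (σ√T) = (-0.2113 + 0.0099) / 0.1143 = -1.7623 → -1.76
d₂ = -1.7623 − 0.1143 = -1.8766 → -1.88
e^(−rT) = e^(−0.005·0.6667) = 0.9967
P = 210·0.9967·N(1.88) − 170·N(1.76) = 210·0.9967·0.9699 − 170·0.9608 = 203.0069 − 163.3360 = 39.6709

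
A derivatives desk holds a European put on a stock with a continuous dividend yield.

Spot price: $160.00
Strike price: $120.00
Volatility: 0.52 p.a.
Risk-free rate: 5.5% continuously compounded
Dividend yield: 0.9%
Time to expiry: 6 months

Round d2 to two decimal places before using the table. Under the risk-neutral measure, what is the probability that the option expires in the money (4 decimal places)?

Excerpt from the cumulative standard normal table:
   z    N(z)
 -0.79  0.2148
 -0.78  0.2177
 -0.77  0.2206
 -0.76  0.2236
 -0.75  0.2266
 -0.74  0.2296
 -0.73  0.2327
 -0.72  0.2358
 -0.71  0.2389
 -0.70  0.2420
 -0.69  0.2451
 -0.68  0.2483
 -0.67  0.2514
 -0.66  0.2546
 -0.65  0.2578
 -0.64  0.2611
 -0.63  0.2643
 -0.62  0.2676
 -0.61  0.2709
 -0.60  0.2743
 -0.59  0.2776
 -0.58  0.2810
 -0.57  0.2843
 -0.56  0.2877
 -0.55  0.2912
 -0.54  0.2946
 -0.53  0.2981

σ√T = 0.52 × 0.7071 = 0.3677
d₁ = [ln(160/120) + (0.055 − 0.009 + 0.52²/2)·0.5] / 0.3677 = [0.2877 + 0.0906] / 0.3677 = 1.0288 ⇒ 1.03
d₂ = d₁ − σ√T = 1.0288 − 0.3677 = 0.6611 ⇒ 0.66
Pr(exercise) under Q = N(−d₂) = N(-0.66) = 0.2546

0.2546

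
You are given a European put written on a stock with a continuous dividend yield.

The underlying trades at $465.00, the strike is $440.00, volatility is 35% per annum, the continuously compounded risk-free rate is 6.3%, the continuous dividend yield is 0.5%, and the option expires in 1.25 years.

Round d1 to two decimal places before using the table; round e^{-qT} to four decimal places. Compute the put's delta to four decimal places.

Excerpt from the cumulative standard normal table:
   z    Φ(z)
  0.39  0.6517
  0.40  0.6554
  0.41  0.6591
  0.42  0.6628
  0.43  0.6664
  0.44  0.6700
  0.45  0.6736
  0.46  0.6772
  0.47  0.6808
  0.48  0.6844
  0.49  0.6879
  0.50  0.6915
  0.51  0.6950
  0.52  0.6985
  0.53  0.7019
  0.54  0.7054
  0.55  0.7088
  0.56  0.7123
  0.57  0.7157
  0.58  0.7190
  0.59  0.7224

-0.2996

σ√T = 0.35·√1.25 = 0.3913
d₁ = [ln(465/440) + (0.063 − 0.005 + 0.35²/2)·1.25] / 0.3913 = [0.0553 + 0.1491] / 0.3913 = 0.5222 → 0.52
N(d₁) = N(0.52) = 0.6985
Δ_put = exp(−qT)·(N(d₁) − 1) = 0.9938·(0.6985 − 1) = -0.2996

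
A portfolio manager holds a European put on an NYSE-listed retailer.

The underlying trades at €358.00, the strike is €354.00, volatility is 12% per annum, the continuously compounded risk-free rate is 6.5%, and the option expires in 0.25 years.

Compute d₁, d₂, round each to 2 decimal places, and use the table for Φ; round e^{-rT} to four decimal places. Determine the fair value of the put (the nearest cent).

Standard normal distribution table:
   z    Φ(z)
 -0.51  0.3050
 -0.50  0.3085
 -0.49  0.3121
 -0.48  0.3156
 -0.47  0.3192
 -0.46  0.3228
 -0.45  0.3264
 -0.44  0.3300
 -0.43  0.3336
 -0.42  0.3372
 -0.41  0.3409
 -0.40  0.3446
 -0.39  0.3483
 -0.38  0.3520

σ√T = 0.12 × 0.5000 = 0.0600
ln(S/K) + (r + σ²/2)T = ln(358/354) + (0.065 + 0.12²/2)·0.25 = 0.0112 + 0.0181 = 0.0293
d₁ = 0.0293 / 0.0600 = 0.4881 ⇒ 0.49
d₂ = d₁ − σ√T = 0.4881 − 0.0600 = 0.4281 ⇒ 0.43
exp(−rT) = exp(−0.065·0.25) = 0.9839
N(−d₂) = N(-0.43) = 0.3336;  N(−d₁) = N(-0.49) = 0.3121
P = 354·0.9839·0.3336 − 358·0.3121 = 116.1931 − 111.7318 = 4.4613

€4.46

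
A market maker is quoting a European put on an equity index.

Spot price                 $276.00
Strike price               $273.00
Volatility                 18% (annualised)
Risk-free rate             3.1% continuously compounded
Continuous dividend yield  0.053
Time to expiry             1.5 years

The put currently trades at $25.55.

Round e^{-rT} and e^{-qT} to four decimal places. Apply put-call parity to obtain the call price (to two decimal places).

e^(−qT) = e^(−0.053·1.5) = 0.9236;  e^(−rT) = e^(−0.031·1.5) = 0.9546
Put-call parity: C − P = S·e^(−qT) − K·e^(−rT) = 276·0.9236 − 273·0.9546 = 254.9136 − 260.6058 = -5.6922
C = P + (C − P) = 25.55 + (-5.6922) = 19.8578

$19.86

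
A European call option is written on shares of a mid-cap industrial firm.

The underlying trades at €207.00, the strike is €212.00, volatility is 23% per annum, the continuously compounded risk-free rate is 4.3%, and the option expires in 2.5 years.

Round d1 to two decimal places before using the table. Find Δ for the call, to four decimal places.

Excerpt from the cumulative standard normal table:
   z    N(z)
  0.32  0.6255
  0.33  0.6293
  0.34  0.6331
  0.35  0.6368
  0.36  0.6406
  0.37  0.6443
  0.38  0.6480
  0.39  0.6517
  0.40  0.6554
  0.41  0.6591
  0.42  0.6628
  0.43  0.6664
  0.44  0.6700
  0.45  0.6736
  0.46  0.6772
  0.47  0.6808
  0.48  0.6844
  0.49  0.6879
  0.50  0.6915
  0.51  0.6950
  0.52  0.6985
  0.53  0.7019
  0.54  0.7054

T = 2.5;  σ√T = 0.3637
ln(S/K) + (r + σ²/2)T = ln(207/212) + (0.043 + 0.23²/2)·2.5 = -0.0239 + 0.1736 = 0.1498
d₁ = 0.1498 / 0.3637 = 0.4118 which rounds to 0.41
N(d₁) = N(0.41) = 0.6591
Δ_call = N(d₁) = 0.6591

0.6591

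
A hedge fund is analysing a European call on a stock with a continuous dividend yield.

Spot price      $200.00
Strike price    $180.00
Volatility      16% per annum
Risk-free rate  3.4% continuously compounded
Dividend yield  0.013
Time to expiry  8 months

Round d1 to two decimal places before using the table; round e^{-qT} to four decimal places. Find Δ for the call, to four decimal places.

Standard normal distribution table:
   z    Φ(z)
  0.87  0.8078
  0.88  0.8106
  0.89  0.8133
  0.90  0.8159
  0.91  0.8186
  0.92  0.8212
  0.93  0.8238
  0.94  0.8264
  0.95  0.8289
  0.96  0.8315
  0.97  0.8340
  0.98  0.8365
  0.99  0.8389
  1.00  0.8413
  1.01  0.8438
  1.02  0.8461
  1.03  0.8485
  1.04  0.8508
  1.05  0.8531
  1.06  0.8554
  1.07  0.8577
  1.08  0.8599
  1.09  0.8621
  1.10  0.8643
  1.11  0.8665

0.8293

σ√T = 0.16·√0.6667 = 0.1306
ln(S/K) + (r − q + σ²/2)T = ln(200/180) + (0.034 − 0.013 + 0.16²/2)·0.6667 = 0.1054 + 0.0225 = 0.1279
d₁ = 0.1279 / 0.1306 = 0.9790 → 0.98
N(d₁) = N(0.98) = 0.8365
Δ_call = e^(−qT)·N(d₁) = 0.9914·0.8365 = 0.8293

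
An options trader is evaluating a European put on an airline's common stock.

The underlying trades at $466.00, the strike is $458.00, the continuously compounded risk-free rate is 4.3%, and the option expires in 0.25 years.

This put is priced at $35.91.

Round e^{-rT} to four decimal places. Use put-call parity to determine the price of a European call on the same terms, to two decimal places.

e^(−rT) = e^(−0.043·0.25) = 0.9893
Put-call parity: C − P = S − K·e^(−rT) = 466 − 458·0.9893 = 466 − 453.0994 = 12.9006
C = P + (C − P) = 35.91 + (12.9006) = 48.8106

$48.81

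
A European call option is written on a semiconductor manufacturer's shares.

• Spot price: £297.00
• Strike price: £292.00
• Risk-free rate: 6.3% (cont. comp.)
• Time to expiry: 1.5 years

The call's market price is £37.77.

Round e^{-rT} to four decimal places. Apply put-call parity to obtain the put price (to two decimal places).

£6.43

exp(−rT) = exp(−0.063·1.5) = 0.9098
Put-call parity: C − P = S − K·e^(−rT) = 297 − 292·0.9098 = 297 − 265.6616 = 31.3384
P = C − (C − P) = 37.77 − (31.3384) = 6.4316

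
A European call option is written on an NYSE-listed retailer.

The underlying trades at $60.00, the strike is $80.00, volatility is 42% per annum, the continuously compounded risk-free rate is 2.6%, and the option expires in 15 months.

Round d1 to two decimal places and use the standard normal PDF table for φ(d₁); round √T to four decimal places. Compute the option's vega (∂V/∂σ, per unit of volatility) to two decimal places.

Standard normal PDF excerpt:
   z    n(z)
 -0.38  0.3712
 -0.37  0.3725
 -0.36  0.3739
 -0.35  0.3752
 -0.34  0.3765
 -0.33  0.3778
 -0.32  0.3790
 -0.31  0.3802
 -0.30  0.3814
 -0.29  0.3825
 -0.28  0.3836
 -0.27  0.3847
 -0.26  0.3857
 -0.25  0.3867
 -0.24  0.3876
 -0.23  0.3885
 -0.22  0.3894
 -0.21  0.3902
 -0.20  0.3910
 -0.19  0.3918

T = 1.25;  σ√T = 0.4696
d₁ = [ln(60/80) + (0.026 + 0.42²/2)·1.25] / 0.4696 = [-0.2877 + 0.1427] / 0.4696 = -0.3086 which rounds to -0.31
√T = √1.25 = 1.1180
φ(d₁) = φ(-0.31) = 0.3802
vega = S·φ(d₁)·√T = 60·0.3802·1.1180 = 25.5038

25.50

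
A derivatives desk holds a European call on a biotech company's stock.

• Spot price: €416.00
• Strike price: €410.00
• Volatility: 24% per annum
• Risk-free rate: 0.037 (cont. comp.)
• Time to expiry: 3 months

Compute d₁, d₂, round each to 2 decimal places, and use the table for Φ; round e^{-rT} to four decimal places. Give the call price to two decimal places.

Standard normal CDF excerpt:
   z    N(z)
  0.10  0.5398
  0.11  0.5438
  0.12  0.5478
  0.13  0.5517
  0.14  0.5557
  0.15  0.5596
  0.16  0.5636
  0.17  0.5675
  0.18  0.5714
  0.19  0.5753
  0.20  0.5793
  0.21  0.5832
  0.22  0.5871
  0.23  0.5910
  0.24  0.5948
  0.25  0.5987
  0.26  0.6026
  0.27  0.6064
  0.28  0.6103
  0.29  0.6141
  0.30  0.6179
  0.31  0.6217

σ√T = 0.24·√0.25 = 0.1200
d₁ = [ln(416/410) + (0.037 + 0.24²/2)·0.25] / 0.1200 = [0.0145 + 0.0164] / 0.1200 = 0.2582 → 0.26
d₂ = d₁ − σ√T = 0.2582 − 0.1200 = 0.1382 → 0.14
exp(−rT) = exp(−0.037·0.25) = 0.9908
N(d₁) = N(0.26) = 0.6026;  N(d₂) = N(0.14) = 0.5557
C = 416·0.6026 − 410·0.9908·0.5557 = 250.6816 − 225.7409 = 24.9407

€24.94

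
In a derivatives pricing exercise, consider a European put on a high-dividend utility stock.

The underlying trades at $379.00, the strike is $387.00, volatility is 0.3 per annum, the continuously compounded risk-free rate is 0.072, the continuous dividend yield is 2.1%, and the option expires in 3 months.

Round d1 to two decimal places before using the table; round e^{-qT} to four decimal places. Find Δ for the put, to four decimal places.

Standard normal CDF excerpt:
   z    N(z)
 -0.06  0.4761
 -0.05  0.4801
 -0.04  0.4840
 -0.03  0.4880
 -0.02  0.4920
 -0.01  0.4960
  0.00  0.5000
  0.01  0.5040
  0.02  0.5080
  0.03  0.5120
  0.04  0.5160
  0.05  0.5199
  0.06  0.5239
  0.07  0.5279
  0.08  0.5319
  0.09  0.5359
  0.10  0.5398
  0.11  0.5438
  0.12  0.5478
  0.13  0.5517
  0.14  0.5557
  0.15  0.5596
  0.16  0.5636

σ√T = 0.3 × 0.5000 = 0.1500
d₁ = [ln(379/387) + (0.072 − 0.021 + 0.3²/2)·0.25] / 0.1500 = [-0.0209 + 0.0240] / 0.1500 = 0.0207 ≈ 0.02
N(d₁) = N(0.02) = 0.5080
Δ_put = exp(−qT)·(N(d₁) − 1) = 0.9948·(0.5080 − 1) = -0.4894

-0.4894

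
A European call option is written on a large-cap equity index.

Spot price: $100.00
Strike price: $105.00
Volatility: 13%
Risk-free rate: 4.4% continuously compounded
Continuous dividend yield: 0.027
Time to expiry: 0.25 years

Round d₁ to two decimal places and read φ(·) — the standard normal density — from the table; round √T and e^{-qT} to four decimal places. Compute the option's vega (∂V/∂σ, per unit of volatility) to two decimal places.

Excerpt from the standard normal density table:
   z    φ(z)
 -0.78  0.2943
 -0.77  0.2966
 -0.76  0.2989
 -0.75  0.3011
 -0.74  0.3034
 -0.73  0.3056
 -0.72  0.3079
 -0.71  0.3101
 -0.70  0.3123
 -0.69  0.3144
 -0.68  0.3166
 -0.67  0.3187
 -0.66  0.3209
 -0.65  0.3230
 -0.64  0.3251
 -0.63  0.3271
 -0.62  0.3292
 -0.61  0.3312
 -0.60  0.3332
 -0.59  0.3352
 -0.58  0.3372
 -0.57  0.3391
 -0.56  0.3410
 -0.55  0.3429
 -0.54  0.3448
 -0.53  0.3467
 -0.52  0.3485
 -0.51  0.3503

16.04

T = 0.25;  σ√T = 0.0650
d₁ = [ln(100/105) + (0.044 − 0.027 + ½·0.13²)·0.25] / (σ√T) = (-0.0488 + 0.0064) / 0.0650 = -0.6527 which rounds to -0.65
√T = √0.25 = 0.5000
φ(d₁) = φ(-0.65) = 0.3230
e^(−qT) = e^(−0.027·0.25) = 0.9933
vega = S·e^(−qT)·φ(d₁)·√T = 100·0.9933·0.3230·0.5000 = 16.0418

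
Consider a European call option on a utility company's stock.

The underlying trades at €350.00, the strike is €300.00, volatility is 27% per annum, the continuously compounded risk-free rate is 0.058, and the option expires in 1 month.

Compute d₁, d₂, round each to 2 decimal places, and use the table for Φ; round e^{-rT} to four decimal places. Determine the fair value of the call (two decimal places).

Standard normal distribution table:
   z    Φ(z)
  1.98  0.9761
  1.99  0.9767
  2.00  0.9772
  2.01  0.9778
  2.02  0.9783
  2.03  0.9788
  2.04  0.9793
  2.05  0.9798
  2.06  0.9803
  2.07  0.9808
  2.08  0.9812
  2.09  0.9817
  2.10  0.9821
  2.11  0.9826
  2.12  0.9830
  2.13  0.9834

T = 0.08333;  σ√T = 0.0779
ln(S/K) + (r + σ²/2)T = ln(350/300) + (0.058 + 0.27²/2)·0.08333 = 0.1542 + 0.0079 = 0.1620
d₁ = 0.1620 / 0.0779 = 2.0787 ≈ 2.08
d₂ = d₁ − σ√T = 2.0787 − 0.0779 = 2.0008 ≈ 2.00
e^(−rT) = e^(−0.058·0.08333) = 0.9952
C = 350·N(2.08) − 300·0.9952·N(2.00) = 350·0.9812 − 300·0.9952·0.9772 = 343.4200 − 291.7528 = 51.6672

€51.67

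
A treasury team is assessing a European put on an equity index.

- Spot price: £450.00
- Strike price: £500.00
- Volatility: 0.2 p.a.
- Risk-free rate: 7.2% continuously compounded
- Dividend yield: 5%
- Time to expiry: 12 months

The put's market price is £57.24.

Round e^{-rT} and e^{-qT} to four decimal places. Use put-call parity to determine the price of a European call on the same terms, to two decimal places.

exp(−qT) = exp(−0.05·1) = 0.9512;  exp(−rT) = exp(−0.072·1) = 0.9305
Put-call parity: C − P = S·e^(−qT) − K·e^(−rT) = 450·0.9512 − 500·0.9305 = 428.0400 − 465.2500 = -37.2100
C = P + (C − P) = 57.24 + (-37.2100) = 20.0300

£20.03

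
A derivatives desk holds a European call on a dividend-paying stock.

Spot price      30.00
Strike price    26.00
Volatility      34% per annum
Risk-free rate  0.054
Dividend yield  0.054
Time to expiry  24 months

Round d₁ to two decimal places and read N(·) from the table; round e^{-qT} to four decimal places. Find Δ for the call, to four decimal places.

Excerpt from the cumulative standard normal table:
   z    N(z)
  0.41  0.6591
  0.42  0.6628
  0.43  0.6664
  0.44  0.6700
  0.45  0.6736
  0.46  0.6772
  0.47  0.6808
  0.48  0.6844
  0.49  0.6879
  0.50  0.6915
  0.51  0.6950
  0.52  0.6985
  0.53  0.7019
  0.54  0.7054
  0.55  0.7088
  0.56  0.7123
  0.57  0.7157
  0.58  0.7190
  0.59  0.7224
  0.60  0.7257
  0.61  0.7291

0.6332

σ√T = 0.34·√2 = 0.4808
ln(S/K) + (r − q + σ²/2)T = ln(30/26) + (0.054 − 0.054 + 0.34²/2)·2 = 0.1431 + 0.1156 = 0.2587
d₁ = 0.2587 / 0.4808 = 0.5380 ≈ 0.54
N(d₁) = N(0.54) = 0.7054
Δ_call = e^(−qT)·N(d₁) = 0.8976·0.7054 = 0.6332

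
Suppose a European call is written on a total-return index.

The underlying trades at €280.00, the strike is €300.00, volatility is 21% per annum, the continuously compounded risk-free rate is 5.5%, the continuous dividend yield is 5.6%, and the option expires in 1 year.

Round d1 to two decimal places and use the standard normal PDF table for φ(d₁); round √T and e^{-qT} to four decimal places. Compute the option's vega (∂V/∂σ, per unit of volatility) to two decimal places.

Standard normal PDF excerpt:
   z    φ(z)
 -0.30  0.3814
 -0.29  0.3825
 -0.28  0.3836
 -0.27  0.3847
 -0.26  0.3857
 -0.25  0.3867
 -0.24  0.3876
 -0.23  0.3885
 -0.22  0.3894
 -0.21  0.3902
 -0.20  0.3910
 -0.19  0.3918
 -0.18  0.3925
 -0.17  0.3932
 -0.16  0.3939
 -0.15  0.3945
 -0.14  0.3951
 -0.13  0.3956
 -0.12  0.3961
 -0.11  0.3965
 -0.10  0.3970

T = 1;  σ√T = 0.2100
d₁ = [ln(280/300) + (0.055 − 0.056 + ½·0.21²)·1] / (σ√T) = (-0.0690 + 0.0210) / 0.2100 = -0.2283 → -0.23
√T = √1 = 1.0000
φ(d₁) = φ(-0.23) = 0.3885
exp(−qT) = exp(−0.056·1) = 0.9455
vega = S·exp(−qT)·φ(d₁)·√T = 280·0.9455·0.3885·1.0000 = 102.8515
(Call and put vega coincide under Black-Scholes.)

102.85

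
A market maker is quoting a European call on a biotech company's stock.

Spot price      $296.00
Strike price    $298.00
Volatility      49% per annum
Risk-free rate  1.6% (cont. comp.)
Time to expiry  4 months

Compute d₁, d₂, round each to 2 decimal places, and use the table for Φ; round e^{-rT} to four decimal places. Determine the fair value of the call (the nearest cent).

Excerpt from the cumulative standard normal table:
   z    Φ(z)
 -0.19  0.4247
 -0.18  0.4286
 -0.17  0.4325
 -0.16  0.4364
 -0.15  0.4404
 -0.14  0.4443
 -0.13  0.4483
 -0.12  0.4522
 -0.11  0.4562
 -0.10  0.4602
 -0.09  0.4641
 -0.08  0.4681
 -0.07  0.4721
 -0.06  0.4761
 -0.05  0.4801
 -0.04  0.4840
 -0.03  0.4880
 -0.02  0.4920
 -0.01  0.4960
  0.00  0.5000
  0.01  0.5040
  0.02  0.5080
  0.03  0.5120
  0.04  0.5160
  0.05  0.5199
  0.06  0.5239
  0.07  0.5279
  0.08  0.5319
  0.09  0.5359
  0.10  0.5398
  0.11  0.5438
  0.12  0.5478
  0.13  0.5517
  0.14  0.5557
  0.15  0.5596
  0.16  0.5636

T = 0.3333;  σ√T = 0.2829
d₁ = [ln(296/298) + (0.016 + ½·0.49²)·0.3333] / (σ√T) = (-0.0067 + 0.0454) / 0.2829 = 0.1365 ≈ 0.14
d₂ = 0.1365 − 0.2829 = -0.1464 ≈ -0.15
e^(−rT) = e^(−0.016·0.3333) = 0.9947
N(d₁) = N(0.14) = 0.5557;  N(d₂) = N(-0.15) = 0.4404
C = 296·0.5557 − 298·0.9947·0.4404 = 164.4872 − 130.5436 = 33.9436

$33.94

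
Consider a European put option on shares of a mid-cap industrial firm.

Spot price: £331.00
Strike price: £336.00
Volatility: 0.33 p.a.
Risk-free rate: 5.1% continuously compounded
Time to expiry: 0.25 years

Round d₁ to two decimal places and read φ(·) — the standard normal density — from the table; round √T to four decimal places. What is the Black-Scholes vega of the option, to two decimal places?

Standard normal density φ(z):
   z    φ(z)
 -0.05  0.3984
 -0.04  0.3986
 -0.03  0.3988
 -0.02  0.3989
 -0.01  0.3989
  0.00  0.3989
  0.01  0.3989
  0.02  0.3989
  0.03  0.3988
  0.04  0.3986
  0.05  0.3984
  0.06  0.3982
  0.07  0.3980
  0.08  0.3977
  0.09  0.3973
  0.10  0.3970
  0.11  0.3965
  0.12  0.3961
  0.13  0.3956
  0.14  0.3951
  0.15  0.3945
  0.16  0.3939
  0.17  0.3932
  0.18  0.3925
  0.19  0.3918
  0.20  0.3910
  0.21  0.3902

65.87

σ√T = 0.33 × 0.5000 = 0.1650
ln(S/K) + (r + σ²/2)T = ln(331/336) + (0.051 + 0.33²/2)·0.25 = -0.0150 + 0.0264 = 0.0114
d₁ = 0.0114 / 0.1650 = 0.0689 → 0.07
√T = √0.25 = 0.5000
φ(d₁) = φ(0.07) = 0.3980
vega = S·φ(d₁)·√T = 331·0.3980·0.5000 = 65.8690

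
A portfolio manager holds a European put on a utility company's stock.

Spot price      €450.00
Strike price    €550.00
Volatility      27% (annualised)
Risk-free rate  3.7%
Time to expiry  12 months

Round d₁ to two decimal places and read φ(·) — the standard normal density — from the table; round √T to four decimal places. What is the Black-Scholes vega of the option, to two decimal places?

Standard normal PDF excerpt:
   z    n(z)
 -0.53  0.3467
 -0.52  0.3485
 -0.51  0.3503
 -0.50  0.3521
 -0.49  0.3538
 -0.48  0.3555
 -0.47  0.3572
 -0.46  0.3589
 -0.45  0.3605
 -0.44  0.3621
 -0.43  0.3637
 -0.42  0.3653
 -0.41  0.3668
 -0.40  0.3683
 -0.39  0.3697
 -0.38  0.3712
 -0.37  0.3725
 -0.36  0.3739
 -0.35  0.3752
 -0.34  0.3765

160.74

σ√T = 0.27 × 1.0000 = 0.2700
ln(S/K) + (r + σ²/2)T = ln(450/550) + (0.037 + 0.27²/2)·1 = -0.2007 + 0.0735 = -0.1272
d₁ = -0.1272 / 0.2700 = -0.4712 ≈ -0.47
√T = √1 = 1.0000
φ(d₁) = φ(-0.47) = 0.3572
vega = S·φ(d₁)·√T = 450·0.3572·1.0000 = 160.7400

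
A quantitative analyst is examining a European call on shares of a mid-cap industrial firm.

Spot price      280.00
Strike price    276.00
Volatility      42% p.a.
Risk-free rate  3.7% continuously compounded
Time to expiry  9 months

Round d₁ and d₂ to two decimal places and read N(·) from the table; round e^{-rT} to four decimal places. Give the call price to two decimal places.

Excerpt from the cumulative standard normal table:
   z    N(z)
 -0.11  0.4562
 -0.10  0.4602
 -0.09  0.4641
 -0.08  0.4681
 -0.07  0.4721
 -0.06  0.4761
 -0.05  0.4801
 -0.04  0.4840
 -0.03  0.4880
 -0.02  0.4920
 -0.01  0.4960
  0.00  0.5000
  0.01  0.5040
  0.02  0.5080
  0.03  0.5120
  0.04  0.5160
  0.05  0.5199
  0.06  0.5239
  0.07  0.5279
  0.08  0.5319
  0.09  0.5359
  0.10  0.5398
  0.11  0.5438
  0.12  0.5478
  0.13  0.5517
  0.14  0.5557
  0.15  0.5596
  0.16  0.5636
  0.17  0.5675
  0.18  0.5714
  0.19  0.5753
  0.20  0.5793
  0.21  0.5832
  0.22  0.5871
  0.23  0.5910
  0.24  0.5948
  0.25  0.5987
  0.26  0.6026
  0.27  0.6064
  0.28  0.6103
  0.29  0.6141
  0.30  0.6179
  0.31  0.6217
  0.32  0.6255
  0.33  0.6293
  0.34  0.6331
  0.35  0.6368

46.28

σ√T = 0.42 × 0.8660 = 0.3637
d₁ = [ln(280/276) + (0.037 + ½·0.42²)·0.75] / (σ√T) = (0.0144 + 0.0939) / 0.3637 = 0.2977 which rounds to 0.30
d₂ = 0.2977 − 0.3637 = -0.0660 which rounds to -0.07
exp(−rT) = exp(−0.037·0.75) = 0.9726
C = 280·N(0.30) − 276·0.9726·N(-0.07) = 280·0.6179 − 276·0.9726·0.4721 = 173.0120 − 126.7294 = 46.2826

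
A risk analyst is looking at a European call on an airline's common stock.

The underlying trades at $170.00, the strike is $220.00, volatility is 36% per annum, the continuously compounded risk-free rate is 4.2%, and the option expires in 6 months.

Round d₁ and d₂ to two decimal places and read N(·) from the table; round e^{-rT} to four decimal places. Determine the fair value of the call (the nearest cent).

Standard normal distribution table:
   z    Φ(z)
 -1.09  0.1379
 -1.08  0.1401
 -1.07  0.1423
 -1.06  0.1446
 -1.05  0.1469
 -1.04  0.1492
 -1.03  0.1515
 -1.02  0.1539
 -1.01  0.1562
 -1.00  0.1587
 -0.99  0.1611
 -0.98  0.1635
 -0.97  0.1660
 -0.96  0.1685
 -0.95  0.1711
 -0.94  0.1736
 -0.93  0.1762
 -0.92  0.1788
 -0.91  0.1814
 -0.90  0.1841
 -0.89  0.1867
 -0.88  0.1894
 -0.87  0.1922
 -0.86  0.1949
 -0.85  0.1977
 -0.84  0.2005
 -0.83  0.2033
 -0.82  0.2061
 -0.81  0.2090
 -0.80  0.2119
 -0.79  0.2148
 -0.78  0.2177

$4.87

T = 0.5;  σ√T = 0.2546
ln(S/K) + (r + σ²/2)T = ln(170/220) + (0.042 + 0.36²/2)·0.5 = -0.2578 + 0.0534 = -0.2044
d₁ = -0.2044 / 0.2546 = -0.8031 ≈ -0.80
d₂ = d₁ − σ√T = -0.8031 − 0.2546 = -1.0576 ≈ -1.06
exp(−rT) = exp(−0.042·0.5) = 0.9792
C = 170·N(-0.80) − 220·0.9792·N(-1.06) = 170·0.2119 − 220·0.9792·0.1446 = 36.0230 − 31.1503 = 4.8727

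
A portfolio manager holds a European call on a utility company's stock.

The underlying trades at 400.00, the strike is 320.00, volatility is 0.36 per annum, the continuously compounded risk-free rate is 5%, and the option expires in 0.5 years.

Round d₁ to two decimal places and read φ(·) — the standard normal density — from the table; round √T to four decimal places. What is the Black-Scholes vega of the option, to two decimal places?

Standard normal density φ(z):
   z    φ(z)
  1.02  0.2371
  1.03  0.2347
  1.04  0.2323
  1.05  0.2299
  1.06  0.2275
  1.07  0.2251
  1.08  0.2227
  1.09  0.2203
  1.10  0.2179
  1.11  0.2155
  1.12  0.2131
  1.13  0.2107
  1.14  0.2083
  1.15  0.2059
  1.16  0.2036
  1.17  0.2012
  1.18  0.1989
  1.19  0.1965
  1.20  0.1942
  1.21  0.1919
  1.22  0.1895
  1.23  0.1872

σ√T = 0.36·√0.5 = 0.2546
ln(S/K) + (r + σ²/2)T = ln(400/320) + (0.05 + 0.36²/2)·0.5 = 0.2231 + 0.0574 = 0.2805
d₁ = 0.2805 / 0.2546 = 1.1021 ≈ 1.10
√T = √0.5 = 0.7071
φ(d₁) = φ(1.10) = 0.2179
vega = S·φ(d₁)·√T = 400·0.2179·0.7071 = 61.6308

61.63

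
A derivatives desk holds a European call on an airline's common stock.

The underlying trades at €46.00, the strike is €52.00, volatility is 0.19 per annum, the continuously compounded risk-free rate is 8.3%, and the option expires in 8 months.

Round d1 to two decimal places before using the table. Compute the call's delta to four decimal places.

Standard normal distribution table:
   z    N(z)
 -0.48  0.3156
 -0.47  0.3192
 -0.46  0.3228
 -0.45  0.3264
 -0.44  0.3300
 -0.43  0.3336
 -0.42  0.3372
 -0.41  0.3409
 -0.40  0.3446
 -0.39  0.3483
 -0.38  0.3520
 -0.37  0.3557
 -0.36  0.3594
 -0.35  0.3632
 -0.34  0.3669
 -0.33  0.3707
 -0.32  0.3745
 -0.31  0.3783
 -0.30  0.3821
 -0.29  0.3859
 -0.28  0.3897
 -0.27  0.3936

σ√T = 0.19·√0.6667 = 0.1551
d₁ = [ln(46/52) + (0.083 + ½·0.19²)·0.6667] / (σ√T) = (-0.1226 + 0.0674) / 0.1551 = -0.3561 ⇒ -0.36
N(d₁) = N(-0.36) = 0.3594
Δ_call = N(d₁) = 0.3594

0.3594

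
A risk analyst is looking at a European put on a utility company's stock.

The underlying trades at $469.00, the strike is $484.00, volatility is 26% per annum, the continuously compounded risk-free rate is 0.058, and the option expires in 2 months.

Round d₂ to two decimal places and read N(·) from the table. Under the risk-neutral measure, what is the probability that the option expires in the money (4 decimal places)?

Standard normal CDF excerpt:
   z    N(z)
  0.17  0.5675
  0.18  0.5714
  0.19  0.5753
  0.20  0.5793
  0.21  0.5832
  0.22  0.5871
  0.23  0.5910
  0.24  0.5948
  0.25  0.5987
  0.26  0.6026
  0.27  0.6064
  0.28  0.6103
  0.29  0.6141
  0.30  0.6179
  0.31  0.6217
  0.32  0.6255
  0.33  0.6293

0.6026

T = 0.1667;  σ√T = 0.1061
ln(S/K) + (r + σ²/2)T = ln(469/484) + (0.058 + 0.26²/2)·0.1667 = -0.0315 + 0.0153 = -0.0162
d₁ = -0.0162 / 0.1061 = -0.1525 ≈ -0.15
d₂ = d₁ − σ√T = -0.1525 − 0.1061 = -0.2586 ≈ -0.26
Pr(exercise) under Q = N(−d₂) = N(0.26) = 0.6026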